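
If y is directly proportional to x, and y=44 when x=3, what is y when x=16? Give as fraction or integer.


Direct proportion: y = kx
Find k: k = 44/3 = 44/3
Compute y at x=16: y = 44/3 * 16
y = 704/3

704/3


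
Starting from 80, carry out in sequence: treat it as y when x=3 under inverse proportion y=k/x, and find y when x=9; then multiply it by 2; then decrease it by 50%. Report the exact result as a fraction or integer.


Start with 80.
Step 1: Inverse prop: k = (80)*3; new y = k/9 = 80*3/9 = 80/3
Step 2: Multiply by 2: 80/3 * 2 = 160/3
Step 3: Decrease by 50%: 160/3 * 50/100 = 80/3
Final result = 80/3

80/3


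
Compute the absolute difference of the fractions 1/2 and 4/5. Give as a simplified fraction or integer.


Simplify: 1/2 = 1/2 and 4/5 = 4/5
Find common denominator: LCD = 10
Convert: 5/10 and 8/10
Difference = |5 - 8|/10 = 3/10
Simplified = 3/10

3/10


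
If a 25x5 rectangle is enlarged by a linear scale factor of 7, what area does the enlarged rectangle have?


Original dimensions: 25 x 5
Enlargement factor = 7
New width = 25 * 7 = 175
New height = 5 * 7 = 35
New area = 175 * 35 = 6125

6125


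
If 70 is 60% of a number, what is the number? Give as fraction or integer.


Given: 70 is 60% of the whole
Set up: 70 = 60/100 * whole
whole = 70 * 100 / 60
whole = 7000 / 60
whole = 350/3

350/3


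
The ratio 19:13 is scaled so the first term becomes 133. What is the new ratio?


Original ratio: 19:13
First term target: 133
Scale factor = 133 / 19 = 7
Multiply second term: 13 * 7 = 91
Equivalent ratio = 133:91

133:91


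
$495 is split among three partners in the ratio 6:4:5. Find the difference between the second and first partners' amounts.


Total parts = 6 + 4 + 5 = 15
Value per part = 495 / 15 = 33
Shares: 6*33=198, 4*33=132, 5*33=165
Second share = 132, first share = 198
Difference = |132 - 198| = 66

66


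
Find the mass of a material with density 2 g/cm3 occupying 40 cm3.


Using mass = density * volume
Density = 2 g/cm3
Volume = 40 cm3
Mass = 2 * 40
= 80 g

80


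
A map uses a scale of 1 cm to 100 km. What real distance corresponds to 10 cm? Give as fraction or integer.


Map scale: 1 cm = 100 km
Measured distance on map = 10 cm
Set up proportion: 10 * 100 / 1
= 1000 / 1
= 1000 km

1000


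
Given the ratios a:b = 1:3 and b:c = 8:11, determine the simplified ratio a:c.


Given a:b = 1:3 and b:c = 8:11
Make b consistent. Multiply first ratio by 8: a:b = 8:24
Multiply second ratio by 3: b:c = 24:33
Now b = 24 in both, so a:b:c = 8:24:33
Therefore a:c = 8:33
Simplify by GCD: a:c = 8:33

8:33


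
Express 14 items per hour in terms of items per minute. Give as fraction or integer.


Converting from per hour to per minute
Rate = 14 items per hour
Divide by 60: 14/60
= 7/30 items per minute

7/30


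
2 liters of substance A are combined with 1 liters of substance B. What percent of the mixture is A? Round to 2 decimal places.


Volume of A = 2 L
Volume of B = 1 L
Total volume = 2 + 1 = 3 L
Percentage of A = (2/3) * 100
= 66.67%

66.67


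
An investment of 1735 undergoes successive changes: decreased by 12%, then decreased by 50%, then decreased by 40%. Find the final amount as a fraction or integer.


Start: 1735
Step 1: decrease by 12% => multiply by 88/100
  1735 * 88/100 = 7634/5
Step 2: decrease by 50% => multiply by 50/100
  7634/5 * 50/100 = 3817/5
Step 3: decrease by 40% => multiply by 60/100
  3817/5 * 60/100 = 11451/25
Final value = 11451/25

11451/25


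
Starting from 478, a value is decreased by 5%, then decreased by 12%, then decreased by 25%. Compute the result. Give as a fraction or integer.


Start: 478
Step 1: decrease by 5% => multiply by 95/100
  478 * 95/100 = 4541/10
Step 2: decrease by 12% => multiply by 88/100
  4541/10 * 88/100 = 49951/125
Step 3: decrease by 25% => multiply by 75/100
  49951/125 * 75/100 = 149853/500
Final value = 149853/500

149853/500


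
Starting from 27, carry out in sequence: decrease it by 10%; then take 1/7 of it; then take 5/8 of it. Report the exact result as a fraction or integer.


Start with 27.
Step 1: Decrease by 10%: 27 * 90/100 = 243/10
Step 2: Take 1/7: 243/10 * 1/7 = 243/70
Step 3: Take 5/8: 243/70 * 5/8 = 243/112
Final result = 243/112

243/112


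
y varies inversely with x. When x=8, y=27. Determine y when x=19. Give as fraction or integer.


Inverse proportion: y = k/x
Find k: k = 8 * 27 = 216
Compute y at x=19: y = 216/19
y = 216/19

216/19


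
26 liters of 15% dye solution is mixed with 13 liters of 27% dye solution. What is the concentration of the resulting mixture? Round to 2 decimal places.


Solute in mixture 1 = 15% of 26 L = 26*15/100 = 39/10 L
Solute in mixture 2 = 27% of 13 L = 13*27/100 = 351/100 L
Total solute = 39/10 + 351/100 = 741/100 L
Total volume = 26 + 13 = 39 L
Final concentration = 741/100/39 * 100 = 19.00%

19.00


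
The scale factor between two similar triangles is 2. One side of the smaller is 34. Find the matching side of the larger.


Similar triangles have proportional sides
Scale factor = 2
Smaller side = 34
Corresponding larger side = 34 * 2
= 68

68


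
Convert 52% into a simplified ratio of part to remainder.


Part = 52%, Remainder = 48%
Ratio = 52:48
GCD(52, 48) = 4
Simplify: 13:12 = 13:12

13:12


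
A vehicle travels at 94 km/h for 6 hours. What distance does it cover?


Using distance = speed * time
Speed = 94 km/h
Time = 6 hours
Distance = 94 * 6
= 564 km

564


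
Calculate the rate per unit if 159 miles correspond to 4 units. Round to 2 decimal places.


Total miles = 159
Number of units = 4
Unit rate = 159 / 4
= 39.75 miles per unit

39.75


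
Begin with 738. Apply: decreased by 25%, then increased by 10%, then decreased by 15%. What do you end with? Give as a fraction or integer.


Start: 738
Step 1: decrease by 25% => multiply by 75/100
  738 * 75/100 = 1107/2
Step 2: increase by 10% => multiply by 110/100
  1107/2 * 110/100 = 12177/20
Step 3: decrease by 15% => multiply by 85/100
  12177/20 * 85/100 = 207009/400
Final value = 207009/400

207009/400


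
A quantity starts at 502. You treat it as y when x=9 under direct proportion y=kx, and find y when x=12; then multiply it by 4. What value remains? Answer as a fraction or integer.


Start with 502.
Step 1: Direct prop: k = (502)/9; new y = k*12 = 502*12/9 = 2008/3
Step 2: Multiply by 4: 2008/3 * 4 = 8032/3
Final result = 8032/3

8032/3


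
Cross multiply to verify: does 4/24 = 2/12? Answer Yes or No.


Cross multiply to check 4/24 = 2/12
Left cross product: 4 * 12 = 48
Right cross product: 24 * 2 = 48
48 = 48
Equal, so proportions match => Yes

Yes


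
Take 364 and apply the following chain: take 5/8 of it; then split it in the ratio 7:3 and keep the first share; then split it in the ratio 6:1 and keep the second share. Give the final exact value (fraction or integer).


Start with 364.
Step 1: Take 5/8: 364 * 5/8 = 455/2
Step 2: Split 7:3, first share = 455/2 * 7/10 = 637/4
Step 3: Split 6:1, second share = 637/4 * 1/7 = 91/4
Final result = 91/4

91/4


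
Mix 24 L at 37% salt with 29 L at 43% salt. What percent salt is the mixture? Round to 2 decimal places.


Solute in mixture 1 = 37% of 24 L = 24*37/100 = 222/25 L
Solute in mixture 2 = 43% of 29 L = 29*43/100 = 1247/100 L
Total solute = 222/25 + 1247/100 = 427/20 L
Total volume = 24 + 29 = 53 L
Final concentration = 427/20/53 * 100 = 40.28%

40.28


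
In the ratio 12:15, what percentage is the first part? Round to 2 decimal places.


Total parts = 12 + 15 = 27
First part fraction = 12/27
Percentage = (12/27) * 100
= 0.444444 * 100
= 44.44%

44.44


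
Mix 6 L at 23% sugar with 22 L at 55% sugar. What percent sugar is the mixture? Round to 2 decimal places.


Solute in mixture 1 = 23% of 6 L = 6*23/100 = 69/50 L
Solute in mixture 2 = 55% of 22 L = 22*55/100 = 121/10 L
Total solute = 69/50 + 121/10 = 337/25 L
Total volume = 6 + 22 = 28 L
Final concentration = 337/25/28 * 100 = 48.14%

48.14


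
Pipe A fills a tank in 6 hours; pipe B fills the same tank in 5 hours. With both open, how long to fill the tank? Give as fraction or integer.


Rate of A = 1/6 job per hour
Rate of B = 1/5 job per hour
Combined rate = 1/6 + 1/5
Find common denominator: (5 + 6)/(6*5) = 11/30
Combined rate = 11/30 job per hour
Time together = 1 / (11/30) = 30/11 hours

30/11


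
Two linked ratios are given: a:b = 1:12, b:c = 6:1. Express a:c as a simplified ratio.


Given a:b = 1:12 and b:c = 6:1
Make b consistent. Multiply first ratio by 6: a:b = 6:72
Multiply second ratio by 12: b:c = 72:12
Now b = 72 in both, so a:b:c = 6:72:12
Therefore a:c = 6:12
Simplify by GCD: a:c = 1:2

1:2


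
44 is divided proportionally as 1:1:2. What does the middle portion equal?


Ratio = 1:1:2
Total parts = 1 + 1 + 2 = 4
Value per part = 44 / 4 = 11
First share = 1 * 11 = 11
Middle share = 1 * 11 = 11
Third share = 2 * 11 = 22

11


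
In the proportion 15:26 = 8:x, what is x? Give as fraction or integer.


Setting up: 15/26 = 8/x
Cross multiply: 15 * x = 26 * 8
15x = 208
x = 208/15
x = 208/15

208/15


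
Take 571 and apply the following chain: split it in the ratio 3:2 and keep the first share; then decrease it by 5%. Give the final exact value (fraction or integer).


Start with 571.
Step 1: Split 3:2, first share = 571 * 3/5 = 1713/5
Step 2: Decrease by 5%: 1713/5 * 95/100 = 32547/100
Final result = 32547/100

32547/100


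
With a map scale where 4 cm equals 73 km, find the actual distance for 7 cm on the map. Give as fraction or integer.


Map scale: 4 cm = 73 km
Measured distance on map = 7 cm
Set up proportion: 7 * 73 / 4
= 511 / 4
= 511/4 km

511/4


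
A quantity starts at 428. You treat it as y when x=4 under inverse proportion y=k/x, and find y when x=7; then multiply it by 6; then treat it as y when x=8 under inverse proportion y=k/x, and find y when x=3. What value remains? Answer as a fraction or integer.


Start with 428.
Step 1: Inverse prop: k = (428)*4; new y = k/7 = 428*4/7 = 1712/7
Step 2: Multiply by 6: 1712/7 * 6 = 10272/7
Step 3: Inverse prop: k = (10272/7)*8; new y = k/3 = 10272/7*8/3 = 27392/7
Final result = 27392/7

27392/7


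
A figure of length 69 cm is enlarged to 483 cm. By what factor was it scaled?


Original length = 69 cm
Scaled length = 483 cm
Scale factor = 483 / 69
= 7

7


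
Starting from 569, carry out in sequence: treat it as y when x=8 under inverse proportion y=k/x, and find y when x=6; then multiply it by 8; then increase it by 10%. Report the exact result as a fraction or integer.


Start with 569.
Step 1: Inverse prop: k = (569)*8; new y = k/6 = 569*8/6 = 2276/3
Step 2: Multiply by 8: 2276/3 * 8 = 18208/3
Step 3: Increase by 10%: 18208/3 * 110/100 = 100144/15
Final result = 100144/15

100144/15


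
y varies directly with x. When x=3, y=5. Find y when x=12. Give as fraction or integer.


Direct proportion: y = kx
Find k: k = 5/3 = 5/3
Compute y at x=12: y = 5/3 * 12
y = 20

20


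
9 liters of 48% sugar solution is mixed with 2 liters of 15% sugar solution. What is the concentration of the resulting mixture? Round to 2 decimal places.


Solute in mixture 1 = 48% of 9 L = 9*48/100 = 108/25 L
Solute in mixture 2 = 15% of 2 L = 2*15/100 = 3/10 L
Total solute = 108/25 + 3/10 = 231/50 L
Total volume = 9 + 2 = 11 L
Final concentration = 231/50/11 * 100 = 42.00%

42.00


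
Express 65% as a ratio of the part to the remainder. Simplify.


Part = 65%, Remainder = 35%
Ratio = 65:35
GCD(65, 35) = 5
Simplify: 13:7 = 13:7

13:7


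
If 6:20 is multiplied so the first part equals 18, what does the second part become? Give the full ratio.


Original ratio: 6:20
First term target: 18
Scale factor = 18 / 6 = 3
Multiply second term: 20 * 3 = 60
Equivalent ratio = 18:60

18:60


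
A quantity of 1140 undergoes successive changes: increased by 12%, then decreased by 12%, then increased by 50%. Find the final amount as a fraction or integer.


Start: 1140
Step 1: increase by 12% => multiply by 112/100
  1140 * 112/100 = 6384/5
Step 2: decrease by 12% => multiply by 88/100
  6384/5 * 88/100 = 140448/125
Step 3: increase by 50% => multiply by 150/100
  140448/125 * 150/100 = 210672/125
Final value = 210672/125

210672/125


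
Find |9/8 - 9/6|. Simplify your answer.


Simplify: 9/8 = 9/8 and 9/6 = 3/2
Find common denominator: LCD = 8
Convert: 9/8 and 12/8
Difference = |9 - 12|/8 = 3/8
Simplified = 3/8

3/8


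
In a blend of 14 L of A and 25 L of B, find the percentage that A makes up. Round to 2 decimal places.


Volume of A = 14 L
Volume of B = 25 L
Total volume = 14 + 25 = 39 L
Percentage of A = (14/39) * 100
= 35.90%

35.90


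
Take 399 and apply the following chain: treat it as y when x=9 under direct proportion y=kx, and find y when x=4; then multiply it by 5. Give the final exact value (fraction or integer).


Start with 399.
Step 1: Direct prop: k = (399)/9; new y = k*4 = 399*4/9 = 532/3
Step 2: Multiply by 5: 532/3 * 5 = 2660/3
Final result = 2660/3

2660/3


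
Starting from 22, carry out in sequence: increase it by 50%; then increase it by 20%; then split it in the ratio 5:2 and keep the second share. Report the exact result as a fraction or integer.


Start with 22.
Step 1: Increase by 50%: 22 * 150/100 = 33
Step 2: Increase by 20%: 33 * 120/100 = 198/5
Step 3: Split 5:2, second share = 198/5 * 2/7 = 396/35
Final result = 396/35

396/35


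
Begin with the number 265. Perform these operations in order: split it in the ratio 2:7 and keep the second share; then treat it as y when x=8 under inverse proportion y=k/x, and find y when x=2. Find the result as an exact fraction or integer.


Start with 265.
Step 1: Split 2:7, second share = 265 * 7/9 = 1855/9
Step 2: Inverse prop: k = (1855/9)*8; new y = k/2 = 1855/9*8/2 = 7420/9
Final result = 7420/9

7420/9


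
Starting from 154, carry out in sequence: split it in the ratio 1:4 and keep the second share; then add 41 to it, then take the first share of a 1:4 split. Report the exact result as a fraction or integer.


Start with 154.
Step 1: Split 1:4, second share = 154 * 4/5 = 616/5
Step 2: Add 41: 616/5+41=821/5; split 1:4 first = 821/5*1/5 = 821/25
Final result = 821/25

821/25


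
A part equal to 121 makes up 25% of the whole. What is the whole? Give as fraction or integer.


Given: 121 is 25% of the whole
Set up: 121 = 25/100 * whole
whole = 121 * 100 / 25
whole = 12100 / 25
whole = 484

484


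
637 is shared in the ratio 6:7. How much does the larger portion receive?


Total parts = 6 + 7 = 13
Value per part = 637 / 13 = 49
First share = 6 * 49 = 294
Second share = 7 * 49 = 343
Larger share = 343

343


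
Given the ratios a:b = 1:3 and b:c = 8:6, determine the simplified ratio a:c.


Given a:b = 1:3 and b:c = 8:6
Make b consistent. Multiply first ratio by 8: a:b = 8:24
Multiply second ratio by 3: b:c = 24:18
Now b = 24 in both, so a:b:c = 8:24:18
Therefore a:c = 8:18
Simplify by GCD: a:c = 4:9

4:9


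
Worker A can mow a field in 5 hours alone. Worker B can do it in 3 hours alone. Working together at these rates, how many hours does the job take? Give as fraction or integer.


Rate of A = 1/5 job per hour
Rate of B = 1/3 job per hour
Combined rate = 1/5 + 1/3
Find common denominator: (3 + 5)/(5*3) = 8/15
Combined rate = 8/15 job per hour
Time together = 1 / (8/15) = 15/8 hours

15/8


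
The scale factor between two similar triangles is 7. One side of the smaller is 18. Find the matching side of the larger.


Similar triangles have proportional sides
Scale factor = 7
Smaller side = 18
Corresponding larger side = 18 * 7
= 126

126


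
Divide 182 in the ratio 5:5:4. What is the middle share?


Ratio = 5:5:4
Total parts = 5 + 5 + 4 = 14
Value per part = 182 / 14 = 13
First share = 5 * 13 = 65
Middle share = 5 * 13 = 65
Third share = 4 * 13 = 52

65


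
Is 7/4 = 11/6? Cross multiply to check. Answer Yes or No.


Cross multiply to check 7/4 = 11/6
Left cross product: 7 * 6 = 42
Right cross product: 4 * 11 = 44
42 != 44
Not equal, so proportions differ => No

No


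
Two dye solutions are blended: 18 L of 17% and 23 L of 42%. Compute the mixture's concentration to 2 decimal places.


Solute in mixture 1 = 17% of 18 L = 18*17/100 = 153/50 L
Solute in mixture 2 = 42% of 23 L = 23*42/100 = 483/50 L
Total solute = 153/50 + 483/50 = 318/25 L
Total volume = 18 + 23 = 41 L
Final concentration = 318/25/41 * 100 = 31.02%

31.02


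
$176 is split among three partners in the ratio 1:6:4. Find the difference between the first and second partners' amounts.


Total parts = 1 + 6 + 4 = 11
Value per part = 176 / 11 = 16
Shares: 1*16=16, 6*16=96, 4*16=64
First share = 16, second share = 96
Difference = |16 - 96| = 80

80


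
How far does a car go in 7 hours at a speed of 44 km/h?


Using distance = speed * time
Speed = 44 km/h
Time = 7 hours
Distance = 44 * 7
= 308 km

308


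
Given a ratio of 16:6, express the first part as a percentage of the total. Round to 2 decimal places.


Total parts = 16 + 6 = 22
First part fraction = 16/22
Percentage = (16/22) * 100
= 0.727273 * 100
= 72.73%

72.73


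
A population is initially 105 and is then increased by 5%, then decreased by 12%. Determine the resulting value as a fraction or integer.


Start: 105
Step 1: increase by 5% => multiply by 105/100
  105 * 105/100 = 441/4
Step 2: decrease by 12% => multiply by 88/100
  441/4 * 88/100 = 4851/50
Final value = 4851/50

4851/50


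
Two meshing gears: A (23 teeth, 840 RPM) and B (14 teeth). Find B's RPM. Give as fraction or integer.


Gear ratio: teeth_A * RPM_A = teeth_B * RPM_B
23 * 840 = 14 * RPM_B
19320 = 14 * RPM_B
RPM_B = 19320 / 14
RPM_B = 1380

1380


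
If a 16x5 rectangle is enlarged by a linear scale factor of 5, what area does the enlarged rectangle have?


Original dimensions: 16 x 5
Enlargement factor = 5
New width = 16 * 5 = 80
New height = 5 * 5 = 25
New area = 80 * 25 = 2000

2000


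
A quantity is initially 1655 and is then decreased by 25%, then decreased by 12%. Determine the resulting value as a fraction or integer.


Start: 1655
Step 1: decrease by 25% => multiply by 75/100
  1655 * 75/100 = 4965/4
Step 2: decrease by 12% => multiply by 88/100
  4965/4 * 88/100 = 10923/10
Final value = 10923/10

10923/10


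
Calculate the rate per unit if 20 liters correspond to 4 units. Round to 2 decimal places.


Total liters = 20
Number of units = 4
Unit rate = 20 / 4
= 5 liters per unit

5


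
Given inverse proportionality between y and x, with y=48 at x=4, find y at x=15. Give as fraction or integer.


Inverse proportion: y = k/x
Find k: k = 4 * 48 = 192
Compute y at x=15: y = 192/15
y = 64/5

64/5


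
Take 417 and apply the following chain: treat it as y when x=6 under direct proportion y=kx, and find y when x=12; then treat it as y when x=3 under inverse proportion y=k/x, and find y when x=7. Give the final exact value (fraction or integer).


Start with 417.
Step 1: Direct prop: k = (417)/6; new y = k*12 = 417*12/6 = 834
Step 2: Inverse prop: k = (834)*3; new y = k/7 = 834*3/7 = 2502/7
Final result = 2502/7

2502/7


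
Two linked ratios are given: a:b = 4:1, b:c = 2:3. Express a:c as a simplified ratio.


Given a:b = 4:1 and b:c = 2:3
Make b consistent. Multiply first ratio by 2: a:b = 8:2
Multiply second ratio by 1: b:c = 2:3
Now b = 2 in both, so a:b:c = 8:2:3
Therefore a:c = 8:3
Simplify by GCD: a:c = 8:3

8:3


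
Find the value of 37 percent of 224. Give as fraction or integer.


Compute 37% of 224
Convert percentage: 37% = 37/100
Multiply: 224 * 37/100
= 8288/100
= 2072/25

2072/25


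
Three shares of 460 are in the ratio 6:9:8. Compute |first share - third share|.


Total parts = 6 + 9 + 8 = 23
Value per part = 460 / 23 = 20
Shares: 6*20=120, 9*20=180, 8*20=160
First share = 120, third share = 160
Difference = |120 - 160| = 40

40


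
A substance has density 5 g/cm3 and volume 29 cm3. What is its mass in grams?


Using mass = density * volume
Density = 5 g/cm3
Volume = 29 cm3
Mass = 5 * 29
= 145 g

145


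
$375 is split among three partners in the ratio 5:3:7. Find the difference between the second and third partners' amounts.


Total parts = 5 + 3 + 7 = 15
Value per part = 375 / 15 = 25
Shares: 5*25=125, 3*25=75, 7*25=175
Second share = 75, third share = 175
Difference = |75 - 175| = 100

100


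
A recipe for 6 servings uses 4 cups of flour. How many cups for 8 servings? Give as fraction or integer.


Original: 4 cups for 6 servings
Target servings = 8
Scaling factor = 8/6
New amount = 4 * 8/6
= 32/6
= 16/3 cups

16/3


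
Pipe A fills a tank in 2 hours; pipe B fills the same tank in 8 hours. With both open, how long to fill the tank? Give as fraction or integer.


Rate of A = 1/2 job per hour
Rate of B = 1/8 job per hour
Combined rate = 1/2 + 1/8
Find common denominator: (8 + 2)/(2*8) = 10/16
Combined rate = 5/8 job per hour
Time together = 1 / (5/8) = 8/5 hours

8/5


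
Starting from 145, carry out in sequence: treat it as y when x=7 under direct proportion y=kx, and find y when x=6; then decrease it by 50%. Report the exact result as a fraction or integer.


Start with 145.
Step 1: Direct prop: k = (145)/7; new y = k*6 = 145*6/7 = 870/7
Step 2: Decrease by 50%: 870/7 * 50/100 = 435/7
Final result = 435/7

435/7


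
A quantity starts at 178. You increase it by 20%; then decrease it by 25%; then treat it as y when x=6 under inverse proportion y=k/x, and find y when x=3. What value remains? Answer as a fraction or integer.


Start with 178.
Step 1: Increase by 20%: 178 * 120/100 = 1068/5
Step 2: Decrease by 25%: 1068/5 * 75/100 = 801/5
Step 3: Inverse prop: k = (801/5)*6; new y = k/3 = 801/5*6/3 = 1602/5
Final result = 1602/5

1602/5


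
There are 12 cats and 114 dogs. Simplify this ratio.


Find GCD(12, 114)
GCD = 6
Divide both by 6: 12/6 = 2, 114/6 = 19
Simplified ratio = 2:19

2:19


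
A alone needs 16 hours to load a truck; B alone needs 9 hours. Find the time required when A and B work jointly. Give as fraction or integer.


Rate of A = 1/16 job per hour
Rate of B = 1/9 job per hour
Combined rate = 1/16 + 1/9
Find common denominator: (9 + 16)/(16*9) = 25/144
Combined rate = 25/144 job per hour
Time together = 1 / (25/144) = 144/25 hours

144/25


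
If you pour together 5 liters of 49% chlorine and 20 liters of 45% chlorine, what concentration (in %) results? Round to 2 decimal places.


Solute in mixture 1 = 49% of 5 L = 5*49/100 = 49/20 L
Solute in mixture 2 = 45% of 20 L = 20*45/100 = 9 L
Total solute = 49/20 + 9 = 229/20 L
Total volume = 5 + 20 = 25 L
Final concentration = 229/20/25 * 100 = 45.80%

45.80


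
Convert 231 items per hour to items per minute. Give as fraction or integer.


Converting from per hour to per minute
Rate = 231 items per hour
Divide by 60: 231/60
= 77/20 items per minute

77/20


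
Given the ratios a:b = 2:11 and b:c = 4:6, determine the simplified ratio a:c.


Given a:b = 2:11 and b:c = 4:6
Make b consistent. Multiply first ratio by 4: a:b = 8:44
Multiply second ratio by 11: b:c = 44:66
Now b = 44 in both, so a:b:c = 8:44:66
Therefore a:c = 8:66
Simplify by GCD: a:c = 4:33

4:33


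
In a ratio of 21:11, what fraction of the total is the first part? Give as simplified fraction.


Total parts = 21 + 11 = 32
First part fraction = 21/32
Simplify: 21/32 = 21/32

21/32


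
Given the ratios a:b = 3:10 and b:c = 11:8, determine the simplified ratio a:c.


Given a:b = 3:10 and b:c = 11:8
Make b consistent. Multiply first ratio by 11: a:b = 33:110
Multiply second ratio by 10: b:c = 110:80
Now b = 110 in both, so a:b:c = 33:110:80
Therefore a:c = 33:80
Simplify by GCD: a:c = 33:80

33:80


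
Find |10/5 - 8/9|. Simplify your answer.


Simplify: 10/5 = 2 and 8/9 = 8/9
Find common denominator: LCD = 9
Convert: 18/9 and 8/9
Difference = |18 - 8|/9 = 10/9
Simplified = 10/9

10/9


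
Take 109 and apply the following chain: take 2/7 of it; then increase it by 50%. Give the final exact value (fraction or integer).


Start with 109.
Step 1: Take 2/7: 109 * 2/7 = 218/7
Step 2: Increase by 50%: 218/7 * 150/100 = 327/7
Final result = 327/7

327/7


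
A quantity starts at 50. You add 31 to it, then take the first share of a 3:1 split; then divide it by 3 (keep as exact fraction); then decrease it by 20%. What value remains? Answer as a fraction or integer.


Start with 50.
Step 1: Add 31: 50+31=81; split 3:1 first = 81*3/4 = 243/4
Step 2: Divide by 3: 243/4 / 3 = 81/4
Step 3: Decrease by 20%: 81/4 * 80/100 = 81/5
Final result = 81/5

81/5


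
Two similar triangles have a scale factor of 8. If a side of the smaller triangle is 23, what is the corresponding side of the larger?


Similar triangles have proportional sides
Scale factor = 8
Smaller side = 23
Corresponding larger side = 23 * 8
= 184

184


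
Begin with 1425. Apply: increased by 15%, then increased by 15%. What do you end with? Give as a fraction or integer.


Start: 1425
Step 1: increase by 15% => multiply by 115/100
  1425 * 115/100 = 6555/4
Step 2: increase by 15% => multiply by 115/100
  6555/4 * 115/100 = 30153/16
Final value = 30153/16

30153/16


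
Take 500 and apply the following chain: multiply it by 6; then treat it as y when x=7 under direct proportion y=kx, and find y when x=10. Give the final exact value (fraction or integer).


Start with 500.
Step 1: Multiply by 6: 500 * 6 = 3000
Step 2: Direct prop: k = (3000)/7; new y = k*10 = 3000*10/7 = 30000/7
Final result = 30000/7

30000/7


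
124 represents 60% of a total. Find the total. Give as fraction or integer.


Given: 124 is 60% of the whole
Set up: 124 = 60/100 * whole
whole = 124 * 100 / 60
whole = 12400 / 60
whole = 620/3

620/3


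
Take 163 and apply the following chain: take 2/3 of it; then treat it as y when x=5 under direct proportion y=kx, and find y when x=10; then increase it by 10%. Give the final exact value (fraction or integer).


Start with 163.
Step 1: Take 2/3: 163 * 2/3 = 326/3
Step 2: Direct prop: k = (326/3)/5; new y = k*10 = 326/3*10/5 = 652/3
Step 3: Increase by 10%: 652/3 * 110/100 = 3586/15
Final result = 3586/15

3586/15


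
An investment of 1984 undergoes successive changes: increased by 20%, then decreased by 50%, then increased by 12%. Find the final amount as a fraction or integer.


Start: 1984
Step 1: increase by 20% => multiply by 120/100
  1984 * 120/100 = 11904/5
Step 2: decrease by 50% => multiply by 50/100
  11904/5 * 50/100 = 5952/5
Step 3: increase by 12% => multiply by 112/100
  5952/5 * 112/100 = 166656/125
Final value = 166656/125

166656/125


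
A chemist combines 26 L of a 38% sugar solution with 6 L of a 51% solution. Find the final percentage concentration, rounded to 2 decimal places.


Solute in mixture 1 = 38% of 26 L = 26*38/100 = 247/25 L
Solute in mixture 2 = 51% of 6 L = 6*51/100 = 153/50 L
Total solute = 247/25 + 153/50 = 647/50 L
Total volume = 26 + 6 = 32 L
Final concentration = 647/50/32 * 100 = 40.44%

40.44


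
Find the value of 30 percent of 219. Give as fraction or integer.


Compute 30% of 219
Convert percentage: 30% = 30/100
Multiply: 219 * 30/100
= 6570/100
= 657/10

657/10


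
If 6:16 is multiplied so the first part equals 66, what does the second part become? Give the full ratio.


Original ratio: 6:16
First term target: 66
Scale factor = 66 / 6 = 11
Multiply second term: 16 * 11 = 176
Equivalent ratio = 66:176

66:176


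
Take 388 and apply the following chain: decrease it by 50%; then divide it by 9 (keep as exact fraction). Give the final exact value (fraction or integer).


Start with 388.
Step 1: Decrease by 50%: 388 * 50/100 = 194
Step 2: Divide by 9: 194 / 9 = 194/9
Final result = 194/9

194/9


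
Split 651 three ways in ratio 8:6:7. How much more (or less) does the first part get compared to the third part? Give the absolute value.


Total parts = 8 + 6 + 7 = 21
Value per part = 651 / 21 = 31
Shares: 8*31=248, 6*31=186, 7*31=217
First share = 248, third share = 217
Difference = |248 - 217| = 31

31


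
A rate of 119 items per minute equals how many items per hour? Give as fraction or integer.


Converting from per minute to per hour
Rate = 119 items per minute
Multiply by 60: 119 * 60
= 7140 items per hour

7140


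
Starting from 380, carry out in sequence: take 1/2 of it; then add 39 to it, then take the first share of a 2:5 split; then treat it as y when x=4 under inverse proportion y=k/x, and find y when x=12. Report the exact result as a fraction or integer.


Start with 380.
Step 1: Take 1/2: 380 * 1/2 = 190
Step 2: Add 39: 190+39=229; split 2:5 first = 229*2/7 = 458/7
Step 3: Inverse prop: k = (458/7)*4; new y = k/12 = 458/7*4/12 = 458/21
Final result = 458/21

458/21


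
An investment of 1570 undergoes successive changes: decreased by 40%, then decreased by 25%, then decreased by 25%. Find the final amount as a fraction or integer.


Start: 1570
Step 1: decrease by 40% => multiply by 60/100
  1570 * 60/100 = 942
Step 2: decrease by 25% => multiply by 75/100
  942 * 75/100 = 1413/2
Step 3: decrease by 25% => multiply by 75/100
  1413/2 * 75/100 = 4239/8
Final value = 4239/8

4239/8


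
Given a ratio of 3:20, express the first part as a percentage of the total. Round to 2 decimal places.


Total parts = 3 + 20 = 23
First part fraction = 3/23
Percentage = (3/23) * 100
= 0.130435 * 100
= 13.04%

13.04


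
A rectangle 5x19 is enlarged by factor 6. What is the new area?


Original dimensions: 5 x 19
Enlargement factor = 6
New width = 5 * 6 = 30
New height = 19 * 6 = 114
New area = 30 * 114 = 3420

3420


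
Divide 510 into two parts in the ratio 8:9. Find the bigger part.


Total parts = 8 + 9 = 17
Value per part = 510 / 17 = 30
First share = 8 * 30 = 240
Second share = 9 * 30 = 270
Larger share = 270

270


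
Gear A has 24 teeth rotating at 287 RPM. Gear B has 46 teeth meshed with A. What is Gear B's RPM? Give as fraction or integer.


Gear ratio: teeth_A * RPM_A = teeth_B * RPM_B
24 * 287 = 46 * RPM_B
6888 = 46 * RPM_B
RPM_B = 6888 / 46
RPM_B = 3444/23

3444/23


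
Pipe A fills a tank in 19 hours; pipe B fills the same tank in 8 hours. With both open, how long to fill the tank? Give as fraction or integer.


Rate of A = 1/19 job per hour
Rate of B = 1/8 job per hour
Combined rate = 1/19 + 1/8
Find common denominator: (8 + 19)/(19*8) = 27/152
Combined rate = 27/152 job per hour
Time together = 1 / (27/152) = 152/27 hours

152/27


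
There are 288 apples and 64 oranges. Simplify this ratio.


Find GCD(288, 64)
GCD = 32
Divide both by 32: 288/32 = 9, 64/32 = 2
Simplified ratio = 9:2

9:2


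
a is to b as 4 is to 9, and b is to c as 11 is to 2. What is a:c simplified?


Given a:b = 4:9 and b:c = 11:2
Make b consistent. Multiply first ratio by 11: a:b = 44:99
Multiply second ratio by 9: b:c = 99:18
Now b = 99 in both, so a:b:c = 44:99:18
Therefore a:c = 44:18
Simplify by GCD: a:c = 22:9

22:9


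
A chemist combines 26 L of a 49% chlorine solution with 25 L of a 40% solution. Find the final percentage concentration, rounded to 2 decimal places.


Solute in mixture 1 = 49% of 26 L = 26*49/100 = 637/50 L
Solute in mixture 2 = 40% of 25 L = 25*40/100 = 10 L
Total solute = 637/50 + 10 = 1137/50 L
Total volume = 26 + 25 = 51 L
Final concentration = 1137/50/51 * 100 = 44.59%

44.59


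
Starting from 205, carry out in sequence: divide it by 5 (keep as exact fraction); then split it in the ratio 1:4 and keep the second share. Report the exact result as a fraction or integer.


Start with 205.
Step 1: Divide by 5: 205 / 5 = 41
Step 2: Split 1:4, second share = 41 * 4/5 = 164/5
Final result = 164/5

164/5


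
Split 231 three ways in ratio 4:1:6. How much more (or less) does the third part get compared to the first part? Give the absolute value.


Total parts = 4 + 1 + 6 = 11
Value per part = 231 / 11 = 21
Shares: 4*21=84, 1*21=21, 6*21=126
Third share = 126, first share = 84
Difference = |126 - 84| = 42

42


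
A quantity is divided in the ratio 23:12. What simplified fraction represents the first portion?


Total parts = 23 + 12 = 35
First part fraction = 23/35
Simplify: 23/35 = 23/35

23/35


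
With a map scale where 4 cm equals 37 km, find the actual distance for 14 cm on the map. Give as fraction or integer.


Map scale: 4 cm = 37 km
Measured distance on map = 14 cm
Set up proportion: 14 * 37 / 4
= 518 / 4
= 259/2 km

259/2


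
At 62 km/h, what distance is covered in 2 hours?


Using distance = speed * time
Speed = 62 km/h
Time = 2 hours
Distance = 62 * 2
= 124 km

124


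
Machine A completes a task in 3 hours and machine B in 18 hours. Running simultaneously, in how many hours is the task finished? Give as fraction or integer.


Rate of A = 1/3 job per hour
Rate of B = 1/18 job per hour
Combined rate = 1/3 + 1/18
Find common denominator: (18 + 3)/(3*18) = 21/54
Combined rate = 7/18 job per hour
Time together = 1 / (7/18) = 18/7 hours

18/7


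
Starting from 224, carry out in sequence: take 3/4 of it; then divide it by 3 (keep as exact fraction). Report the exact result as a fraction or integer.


Start with 224.
Step 1: Take 3/4: 224 * 3/4 = 168
Step 2: Divide by 3: 168 / 3 = 56
Final result = 56

56


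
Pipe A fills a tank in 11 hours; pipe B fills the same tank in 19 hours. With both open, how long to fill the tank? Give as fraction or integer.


Rate of A = 1/11 job per hour
Rate of B = 1/19 job per hour
Combined rate = 1/11 + 1/19
Find common denominator: (19 + 11)/(11*19) = 30/209
Combined rate = 30/209 job per hour
Time together = 1 / (30/209) = 209/30 hours

209/30


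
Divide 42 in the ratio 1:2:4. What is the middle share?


Ratio = 1:2:4
Total parts = 1 + 2 + 4 = 7
Value per part = 42 / 7 = 6
First share = 1 * 6 = 6
Middle share = 2 * 6 = 12
Third share = 4 * 6 = 24

12


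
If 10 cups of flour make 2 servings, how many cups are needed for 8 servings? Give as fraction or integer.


Original: 10 cups for 2 servings
Target servings = 8
Scaling factor = 8/2
New amount = 10 * 8/2
= 80/2
= 40 cups

40


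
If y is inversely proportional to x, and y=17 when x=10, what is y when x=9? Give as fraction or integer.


Inverse proportion: y = k/x
Find k: k = 10 * 17 = 170
Compute y at x=9: y = 170/9
y = 170/9

170/9


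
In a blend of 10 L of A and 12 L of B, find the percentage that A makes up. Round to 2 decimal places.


Volume of A = 10 L
Volume of B = 12 L
Total volume = 10 + 12 = 22 L
Percentage of A = (10/22) * 100
= 45.45%

45.45


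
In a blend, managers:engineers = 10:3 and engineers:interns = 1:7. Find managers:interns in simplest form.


Given a:b = 10:3 and b:c = 1:7
Make b consistent. Multiply first ratio by 1: a:b = 10:3
Multiply second ratio by 3: b:c = 3:21
Now b = 3 in both, so a:b:c = 10:3:21
Therefore a:c = 10:21
Simplify by GCD: a:c = 10:21

10:21


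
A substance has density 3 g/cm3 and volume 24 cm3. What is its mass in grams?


Using mass = density * volume
Density = 3 g/cm3
Volume = 24 cm3
Mass = 3 * 24
= 72 g

72


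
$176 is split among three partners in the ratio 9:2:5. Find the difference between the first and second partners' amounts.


Total parts = 9 + 2 + 5 = 16
Value per part = 176 / 16 = 11
Shares: 9*11=99, 2*11=22, 5*11=55
First share = 99, second share = 22
Difference = |99 - 22| = 77

77


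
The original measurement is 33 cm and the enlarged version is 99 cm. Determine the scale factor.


Original length = 33 cm
Scaled length = 99 cm
Scale factor = 99 / 33
= 3

3


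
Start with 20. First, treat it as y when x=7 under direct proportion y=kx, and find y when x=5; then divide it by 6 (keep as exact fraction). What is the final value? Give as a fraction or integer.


Start with 20.
Step 1: Direct prop: k = (20)/7; new y = k*5 = 20*5/7 = 100/7
Step 2: Divide by 6: 100/7 / 6 = 50/21
Final result = 50/21

50/21


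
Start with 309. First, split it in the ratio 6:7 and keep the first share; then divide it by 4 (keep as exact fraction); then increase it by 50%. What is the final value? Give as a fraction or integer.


Start with 309.
Step 1: Split 6:7, first share = 309 * 6/13 = 1854/13
Step 2: Divide by 4: 1854/13 / 4 = 927/26
Step 3: Increase by 50%: 927/26 * 150/100 = 2781/52
Final result = 2781/52

2781/52


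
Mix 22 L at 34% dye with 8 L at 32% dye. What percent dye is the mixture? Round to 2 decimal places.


Solute in mixture 1 = 34% of 22 L = 22*34/100 = 187/25 L
Solute in mixture 2 = 32% of 8 L = 8*32/100 = 64/25 L
Total solute = 187/25 + 64/25 = 251/25 L
Total volume = 22 + 8 = 30 L
Final concentration = 251/25/30 * 100 = 33.47%

33.47


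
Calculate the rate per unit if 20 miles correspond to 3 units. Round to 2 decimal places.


Total miles = 20
Number of units = 3
Unit rate = 20 / 3
= 6.67 miles per unit

6.67


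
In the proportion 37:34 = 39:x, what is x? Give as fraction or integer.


Setting up: 37/34 = 39/x
Cross multiply: 37 * x = 34 * 39
37x = 1326
x = 1326/37
x = 1326/37

1326/37


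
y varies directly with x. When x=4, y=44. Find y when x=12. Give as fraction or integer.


Direct proportion: y = kx
Find k: k = 44/4 = 11
Compute y at x=12: y = 11 * 12
y = 132

132


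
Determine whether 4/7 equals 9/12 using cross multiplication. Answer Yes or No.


Cross multiply to check 4/7 = 9/12
Left cross product: 4 * 12 = 48
Right cross product: 7 * 9 = 63
48 != 63
Not equal, so proportions differ => No

No


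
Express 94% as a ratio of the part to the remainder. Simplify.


Part = 94%, Remainder = 6%
Ratio = 94:6
GCD(94, 6) = 2
Simplify: 47:3 = 47:3

47:3


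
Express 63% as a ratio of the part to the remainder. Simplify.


Part = 63%, Remainder = 37%
Ratio = 63:37
GCD(63, 37) = 1
Simplify: 63:37 = 63:37

63:37


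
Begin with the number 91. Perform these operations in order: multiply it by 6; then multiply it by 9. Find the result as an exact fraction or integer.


Start with 91.
Step 1: Multiply by 6: 91 * 6 = 546
Step 2: Multiply by 9: 546 * 9 = 4914
Final result = 4914

4914


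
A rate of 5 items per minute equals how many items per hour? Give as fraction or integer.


Converting from per minute to per hour
Rate = 5 items per minute
Multiply by 60: 5 * 60
= 300 items per hour

300


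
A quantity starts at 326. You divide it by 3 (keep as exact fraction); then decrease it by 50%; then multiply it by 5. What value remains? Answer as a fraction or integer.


Start with 326.
Step 1: Divide by 3: 326 / 3 = 326/3
Step 2: Decrease by 50%: 326/3 * 50/100 = 163/3
Step 3: Multiply by 5: 163/3 * 5 = 815/3
Final result = 815/3

815/3


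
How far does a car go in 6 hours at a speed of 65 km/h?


Using distance = speed * time
Speed = 65 km/h
Time = 6 hours
Distance = 65 * 6
= 390 km

390


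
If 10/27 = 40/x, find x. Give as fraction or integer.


Setting up: 10/27 = 40/x
Cross multiply: 10 * x = 27 * 40
10x = 1080
x = 1080/10
x = 108

108


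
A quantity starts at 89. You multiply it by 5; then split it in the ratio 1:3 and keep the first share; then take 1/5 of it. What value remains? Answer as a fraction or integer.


Start with 89.
Step 1: Multiply by 5: 89 * 5 = 445
Step 2: Split 1:3, first share = 445 * 1/4 = 445/4
Step 3: Take 1/5: 445/4 * 1/5 = 89/4
Final result = 89/4

89/4


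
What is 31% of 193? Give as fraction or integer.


Compute 31% of 193
Convert percentage: 31% = 31/100
Multiply: 193 * 31/100
= 5983/100
= 5983/100

5983/100


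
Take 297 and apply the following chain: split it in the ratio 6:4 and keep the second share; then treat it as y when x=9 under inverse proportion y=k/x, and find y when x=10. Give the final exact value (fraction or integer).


Start with 297.
Step 1: Split 6:4, second share = 297 * 4/10 = 594/5
Step 2: Inverse prop: k = (594/5)*9; new y = k/10 = 594/5*9/10 = 2673/25
Final result = 2673/25

2673/25
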